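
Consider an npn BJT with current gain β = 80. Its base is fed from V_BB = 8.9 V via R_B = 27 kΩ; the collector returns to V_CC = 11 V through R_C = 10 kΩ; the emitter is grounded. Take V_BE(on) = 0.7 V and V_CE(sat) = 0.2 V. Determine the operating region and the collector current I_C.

saturation; I_C ≈ 1.1 mA

Assume active: I_B = (8.9 − 0.7)/27 = 0.304 mA, giving I_C = β·I_B = 24.3 mA.
But then V_CE = 11 − 24.3×10 = -232 V < V_CE(sat) = 0.2 V — impossible in the active region.
So the transistor is saturated. With V_CE = 0.2 V, I_C = (V_CC − 0.2)/R_C = 10.8/10 = 1.08 mA.
Check: β·I_B = 24.3 mA > I_C = 1.08 mA, confirming saturation.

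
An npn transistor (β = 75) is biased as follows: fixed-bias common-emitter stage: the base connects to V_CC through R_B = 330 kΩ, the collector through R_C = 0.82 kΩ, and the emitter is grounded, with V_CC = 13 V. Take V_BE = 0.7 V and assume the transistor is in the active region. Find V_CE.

V_CE ≈ 11 V

Base loop: V_CC = I_B·R_B + V_BE, so I_B = (13 − 0.7)/330 kΩ = 0.0373 mA.
In the active region I_C = β·I_B = 75 × 0.0373 = 2.8 mA.
Collector loop: V_CE = V_CC − I_C·R_C = 13 − 2.8×0.82 = 10.7 V.
Since V_CE = 10.7 V > V_CE(sat) ≈ 0.2 V, the transistor is in the active region as assumed.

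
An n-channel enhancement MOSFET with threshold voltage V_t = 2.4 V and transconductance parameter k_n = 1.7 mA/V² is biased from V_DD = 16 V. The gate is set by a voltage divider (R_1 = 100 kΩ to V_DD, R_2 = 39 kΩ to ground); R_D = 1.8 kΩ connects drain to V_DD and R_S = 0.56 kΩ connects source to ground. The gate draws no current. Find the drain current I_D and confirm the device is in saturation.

I_D ≈ 1.4 mA

V_G = V_DD·R_2/(R_1+R_2) = 16×39/139 = 4.49 V.
Assume saturation: I_D = (k_n/2)(V_GS − V_t)² with V_GS = V_G − I_D·R_S = 4.49 − 0.56·I_D.
Substituting gives 0.267·I_D² − 2.99·I_D + 3.71 = 0, with roots I_D = 1.42 or 9.79 mA.
The root I_D = 9.79 mA gives V_GS = -0.994 V ≤ V_t, so take I_D = 1.42 mA.
Then V_GS = 3.69 V and V_DS = V_DD − I_D(R_D+R_S) = 16 − 1.42×2.36 = 12.6 V.
Saturation requires V_DS ≥ V_GS − V_t = 1.29 V; 12.6 ≥ 1.29 ✓.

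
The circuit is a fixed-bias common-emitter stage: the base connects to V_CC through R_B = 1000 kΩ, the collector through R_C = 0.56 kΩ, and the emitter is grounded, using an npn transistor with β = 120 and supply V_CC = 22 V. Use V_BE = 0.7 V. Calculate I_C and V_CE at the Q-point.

I_C ≈ 2.6 mA, V_CE ≈ 21 V

Base loop: V_CC = I_B·R_B + V_BE, so I_B = (22 − 0.7)/1000 kΩ = 0.0213 mA.
In the active region I_C = β·I_B = 120 × 0.0213 = 2.56 mA.
Collector loop: V_CE = V_CC − I_C·R_C = 22 − 2.56×0.56 = 20.6 V.
Since V_CE = 20.6 V > V_CE(sat) ≈ 0.2 V, the transistor is in the active region as assumed.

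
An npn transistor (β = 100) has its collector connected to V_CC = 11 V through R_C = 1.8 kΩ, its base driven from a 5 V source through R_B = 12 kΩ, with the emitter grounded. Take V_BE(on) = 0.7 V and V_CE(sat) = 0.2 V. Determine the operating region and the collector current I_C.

Assume active: I_B = (5 − 0.7)/12 = 0.358 mA, giving I_C = β·I_B = 35.8 mA.
But then V_CE = 11 − 35.8×1.8 = -53.5 V < V_CE(sat) = 0.2 V — impossible in the active region.
So the transistor is saturated. With V_CE = 0.2 V, I_C = (V_CC − 0.2)/R_C = 10.8/1.8 = 6 mA.
Check: β·I_B = 35.8 mA > I_C = 6 mA, confirming saturation.

saturation; I_C ≈ 6 mA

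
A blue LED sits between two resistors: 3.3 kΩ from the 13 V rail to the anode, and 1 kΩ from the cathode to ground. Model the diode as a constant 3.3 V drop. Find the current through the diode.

The two resistors are in series with the diode, so KVL gives 13 = I·3.3 + 3.3 + I·1.
I = (13 − 3.3) / (3.3 + 1) kΩ = 9.7 / 4.3 = 2.26 mA.

I ≈ 2.3 mA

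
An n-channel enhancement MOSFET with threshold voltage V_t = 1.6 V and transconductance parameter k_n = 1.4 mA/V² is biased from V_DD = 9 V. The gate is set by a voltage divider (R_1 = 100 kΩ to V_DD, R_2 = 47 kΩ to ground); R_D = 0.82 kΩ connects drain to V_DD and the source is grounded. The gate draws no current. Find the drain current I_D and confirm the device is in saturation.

I_D ≈ 1.1 mA

V_G = V_DD·R_2/(R_1+R_2) = 9×47/147 = 2.88 V. With the source grounded, V_GS = V_G = 2.88 V.
Assume saturation: I_D = (k_n/2)(V_GS − V_t)² = (1.4/2)×(2.88 − 1.6)² = 0.7×1.28² = 1.14 mA.
V_DS = V_DD − I_D·R_D = 9 − 1.14×0.82 = 8.06 V.
Saturation requires V_DS ≥ V_GS − V_t = 1.28 V; 8.06 ≥ 1.28 ✓.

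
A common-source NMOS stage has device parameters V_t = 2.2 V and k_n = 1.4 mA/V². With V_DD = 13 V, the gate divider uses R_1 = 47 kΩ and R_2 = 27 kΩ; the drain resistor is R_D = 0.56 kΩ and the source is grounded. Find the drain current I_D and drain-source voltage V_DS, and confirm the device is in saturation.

I_D ≈ 4.5 mA, V_DS ≈ 10 V

V_G = V_DD·R_2/(R_1+R_2) = 13×27/74 = 4.74 V. With the source grounded, V_GS = V_G = 4.74 V.
Assume saturation: I_D = (k_n/2)(V_GS − V_t)² = (1.4/2)×(4.74 − 2.2)² = 0.7×2.54² = 4.53 mA.
V_DS = V_DD − I_D·R_D = 13 − 4.53×0.56 = 10.5 V.
Saturation requires V_DS ≥ V_GS − V_t = 2.54 V; 10.5 ≥ 2.54 ✓.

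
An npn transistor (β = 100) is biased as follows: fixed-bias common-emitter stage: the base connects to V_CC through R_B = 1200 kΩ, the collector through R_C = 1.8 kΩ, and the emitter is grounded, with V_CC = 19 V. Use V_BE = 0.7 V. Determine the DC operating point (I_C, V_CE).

Base loop: V_CC = I_B·R_B + V_BE, so I_B = (19 − 0.7)/1200 kΩ = 0.0153 mA.
In the active region I_C = β·I_B = 100 × 0.0153 = 1.53 mA.
Collector loop: V_CE = V_CC − I_C·R_C = 19 − 1.53×1.8 = 16.3 V.
Since V_CE = 16.3 V > V_CE(sat) ≈ 0.2 V, the transistor is in the active region as assumed.

I_C ≈ 1.5 mA, V_CE ≈ 16 V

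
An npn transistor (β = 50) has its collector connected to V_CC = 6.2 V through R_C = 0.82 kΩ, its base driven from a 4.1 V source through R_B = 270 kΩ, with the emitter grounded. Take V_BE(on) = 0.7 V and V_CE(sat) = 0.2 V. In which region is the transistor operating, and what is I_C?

Assume active. Base-emitter loop: I_B = (V_BB − V_BE)/R_B = (4.1 − 0.7)/270 = 0.0126 mA.
I_C = β·I_B = 50×0.0126 = 0.63 mA.
V_CE = V_CC − I_C·R_C = 6.2 − 0.63×0.82 = 5.68 V > V_CE(sat), so the active-region assumption holds.

active; I_C ≈ 0.63 mA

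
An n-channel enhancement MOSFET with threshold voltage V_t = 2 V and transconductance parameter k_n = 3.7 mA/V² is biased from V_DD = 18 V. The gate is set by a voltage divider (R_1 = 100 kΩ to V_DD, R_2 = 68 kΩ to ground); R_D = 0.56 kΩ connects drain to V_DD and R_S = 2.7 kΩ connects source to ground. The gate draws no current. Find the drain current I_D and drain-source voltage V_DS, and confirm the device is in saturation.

I_D ≈ 1.6 mA, V_DS ≈ 13 V

V_G = V_DD·R_2/(R_1+R_2) = 18×68/168 = 7.29 V.
Assume saturation: I_D = (k_n/2)(V_GS − V_t)² with V_GS = V_G − I_D·R_S = 7.29 − 2.7·I_D.
Substituting gives 13.5·I_D² − 53.8·I_D + 51.7 = 0, with roots I_D = 1.61 or 2.38 mA.
The root I_D = 2.38 mA gives V_GS = 0.866 V ≤ V_t, so take I_D = 1.61 mA.
Then V_GS = 2.93 V and V_DS = V_DD − I_D(R_D+R_S) = 18 − 1.61×3.26 = 12.7 V.
Saturation requires V_DS ≥ V_GS − V_t = 0.933 V; 12.7 ≥ 0.933 ✓.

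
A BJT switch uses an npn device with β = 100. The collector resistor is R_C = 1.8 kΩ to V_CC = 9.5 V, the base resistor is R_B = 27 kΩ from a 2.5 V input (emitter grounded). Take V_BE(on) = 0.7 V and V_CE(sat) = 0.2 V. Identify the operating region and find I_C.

Assume active: I_B = (2.5 − 0.7)/27 = 0.0667 mA, giving I_C = β·I_B = 6.67 mA.
But then V_CE = 9.5 − 6.67×1.8 = -2.5 V < V_CE(sat) = 0.2 V — impossible in the active region.
So the transistor is saturated. With V_CE = 0.2 V, I_C = (V_CC − 0.2)/R_C = 9.3/1.8 = 5.17 mA.
Check: β·I_B = 6.67 mA > I_C = 5.17 mA, confirming saturation.

saturation; I_C ≈ 5.2 mA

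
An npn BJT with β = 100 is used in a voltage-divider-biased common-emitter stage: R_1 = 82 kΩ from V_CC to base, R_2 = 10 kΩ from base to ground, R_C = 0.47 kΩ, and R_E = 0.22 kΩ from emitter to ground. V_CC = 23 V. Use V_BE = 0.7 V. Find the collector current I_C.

Thevenize the base divider: V_Th = V_CC·R_2/(R_1+R_2) = 23×10/92 = 2.5 V, R_Th = R_1‖R_2 = 8.91 kΩ.
Base-emitter loop: V_Th = I_B·R_Th + V_BE + (β+1)I_B·R_E, so I_B = (2.5 − 0.7) / (8.91 + 101×0.22) = 0.0578 mA.
I_C = β·I_B = 100×0.0578 = 5.78 mA, and I_E = (β+1)I_B = 5.84 mA.
V_CE = V_CC − I_C·R_C − I_E·R_E = 23 − 5.78×0.47 − 5.84×0.22 = 19 V.
V_CE = 19 V > 0.2 V confirms active-region operation.

I_C ≈ 5.8 mA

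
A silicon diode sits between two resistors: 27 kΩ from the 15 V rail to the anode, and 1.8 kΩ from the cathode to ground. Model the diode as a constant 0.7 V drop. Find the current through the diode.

I ≈ 0.5 mA

The two resistors are in series with the diode, so KVL gives 15 = I·27 + 0.7 + I·1.8.
I = (15 − 0.7) / (27 + 1.8) kΩ = 14.3 / 28.8 = 0.497 mA.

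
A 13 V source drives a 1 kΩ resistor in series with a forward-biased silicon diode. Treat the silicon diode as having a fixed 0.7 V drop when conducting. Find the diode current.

I ≈ 12 mA

KVL around the loop: 13 = V_D + I·R = 0.7 + I × 1 kΩ.
So I = (13 − 0.7) / 1 kΩ = 12.3 / 1 = 12.3 mA.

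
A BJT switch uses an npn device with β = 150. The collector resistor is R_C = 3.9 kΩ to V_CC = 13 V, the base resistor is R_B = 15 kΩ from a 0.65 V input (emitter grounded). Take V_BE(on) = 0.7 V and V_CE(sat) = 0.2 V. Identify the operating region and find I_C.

V_BB = 0.65 V ≤ V_BE(on) = 0.7 V, so the base-emitter junction is not forward biased.
The transistor is in cutoff: I_B = I_C = 0.

cutoff; I_C ≈ 0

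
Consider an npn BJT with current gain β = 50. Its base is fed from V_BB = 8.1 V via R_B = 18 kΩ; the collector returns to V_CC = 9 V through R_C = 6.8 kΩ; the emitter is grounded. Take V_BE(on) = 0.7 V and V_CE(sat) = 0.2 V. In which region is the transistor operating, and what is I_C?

saturation; I_C ≈ 1.3 mA

Assume active: I_B = (8.1 − 0.7)/18 = 0.411 mA, giving I_C = β·I_B = 20.6 mA.
But then V_CE = 9 − 20.6×6.8 = -131 V < V_CE(sat) = 0.2 V — impossible in the active region.
So the transistor is saturated. With V_CE = 0.2 V, I_C = (V_CC − 0.2)/R_C = 8.8/6.8 = 1.29 mA.
Check: β·I_B = 20.6 mA > I_C = 1.29 mA, confirming saturation.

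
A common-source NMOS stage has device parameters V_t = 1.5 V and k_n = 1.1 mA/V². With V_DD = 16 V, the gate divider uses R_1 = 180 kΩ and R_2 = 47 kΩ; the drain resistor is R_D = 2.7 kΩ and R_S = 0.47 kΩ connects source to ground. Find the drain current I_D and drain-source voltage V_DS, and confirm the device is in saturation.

I_D ≈ 1 mA, V_DS ≈ 13 V

V_G = V_DD·R_2/(R_1+R_2) = 16×47/227 = 3.31 V.
Assume saturation: I_D = (k_n/2)(V_GS − V_t)² with V_GS = V_G − I_D·R_S = 3.31 − 0.47·I_D.
Substituting gives 0.121·I_D² − 1.94·I_D + 1.81 = 0, with roots I_D = 0.995 or 14.9 mA.
The root I_D = 14.9 mA gives V_GS = -3.71 V ≤ V_t, so take I_D = 0.995 mA.
Then V_GS = 2.85 V and V_DS = V_DD − I_D(R_D+R_S) = 16 − 0.995×3.17 = 12.8 V.
Saturation requires V_DS ≥ V_GS − V_t = 1.35 V; 12.8 ≥ 1.35 ✓.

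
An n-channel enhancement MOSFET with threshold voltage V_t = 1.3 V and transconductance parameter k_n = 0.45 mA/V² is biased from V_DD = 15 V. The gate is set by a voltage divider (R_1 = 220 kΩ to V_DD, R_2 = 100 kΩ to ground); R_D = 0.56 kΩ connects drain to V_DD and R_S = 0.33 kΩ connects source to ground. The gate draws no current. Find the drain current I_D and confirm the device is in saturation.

V_G = V_DD·R_2/(R_1+R_2) = 15×100/320 = 4.69 V.
Assume saturation: I_D = (k_n/2)(V_GS − V_t)² with V_GS = V_G − I_D·R_S = 4.69 − 0.33·I_D.
Substituting gives 0.0245·I_D² − 1.5·I_D + 2.58 = 0, with roots I_D = 1.77 or 59.6 mA.
The root I_D = 59.6 mA gives V_GS = -15 V ≤ V_t, so take I_D = 1.77 mA.
Then V_GS = 4.1 V and V_DS = V_DD − I_D(R_D+R_S) = 15 − 1.77×0.89 = 13.4 V.
Saturation requires V_DS ≥ V_GS − V_t = 2.8 V; 13.4 ≥ 2.8 ✓.

I_D ≈ 1.8 mA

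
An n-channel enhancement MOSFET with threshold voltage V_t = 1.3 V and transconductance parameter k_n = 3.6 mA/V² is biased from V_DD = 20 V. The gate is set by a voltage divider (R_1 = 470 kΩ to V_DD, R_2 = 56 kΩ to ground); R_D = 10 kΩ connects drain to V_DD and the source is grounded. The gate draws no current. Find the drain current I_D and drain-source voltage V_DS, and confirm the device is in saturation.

I_D ≈ 1.2 mA, V_DS ≈ 7.6 V

V_G = V_DD·R_2/(R_1+R_2) = 20×56/526 = 2.13 V. With the source grounded, V_GS = V_G = 2.13 V.
Assume saturation: I_D = (k_n/2)(V_GS − V_t)² = (3.6/2)×(2.13 − 1.3)² = 1.8×0.829² = 1.24 mA.
V_DS = V_DD − I_D·R_D = 20 − 1.24×10 = 7.62 V.
Saturation requires V_DS ≥ V_GS − V_t = 0.829 V; 7.62 ≥ 0.829 ✓.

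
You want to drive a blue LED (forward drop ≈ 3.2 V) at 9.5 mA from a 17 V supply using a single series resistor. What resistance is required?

The resistor drops V_S − V_D = 17 − 3.2 = 13.8 V at 9.5 mA.
R = 13.8 V / 9.5 mA = 1.45 kΩ.

R ≈ 1.5 kΩ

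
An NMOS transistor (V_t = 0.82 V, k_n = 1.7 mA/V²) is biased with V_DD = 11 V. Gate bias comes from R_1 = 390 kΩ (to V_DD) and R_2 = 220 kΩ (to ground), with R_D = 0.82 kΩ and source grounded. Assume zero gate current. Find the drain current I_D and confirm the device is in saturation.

I_D ≈ 8.4 mA

V_G = V_DD·R_2/(R_1+R_2) = 11×220/610 = 3.97 V. With the source grounded, V_GS = V_G = 3.97 V.
Assume saturation: I_D = (k_n/2)(V_GS − V_t)² = (1.7/2)×(3.97 − 0.82)² = 0.85×3.15² = 8.42 mA.
V_DS = V_DD − I_D·R_D = 11 − 8.42×0.82 = 4.1 V.
Saturation requires V_DS ≥ V_GS − V_t = 3.15 V; 4.1 ≥ 3.15 ✓.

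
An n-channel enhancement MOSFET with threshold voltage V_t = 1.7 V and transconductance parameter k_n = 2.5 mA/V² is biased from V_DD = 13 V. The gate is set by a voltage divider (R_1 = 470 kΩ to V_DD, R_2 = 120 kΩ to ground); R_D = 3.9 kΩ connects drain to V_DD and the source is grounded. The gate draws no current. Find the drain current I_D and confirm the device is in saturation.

I_D ≈ 1.1 mA

V_G = V_DD·R_2/(R_1+R_2) = 13×120/590 = 2.64 V. With the source grounded, V_GS = V_G = 2.64 V.
Assume saturation: I_D = (k_n/2)(V_GS − V_t)² = (2.5/2)×(2.64 − 1.7)² = 1.25×0.944² = 1.11 mA.
V_DS = V_DD − I_D·R_D = 13 − 1.11×3.9 = 8.66 V.
Saturation requires V_DS ≥ V_GS − V_t = 0.944 V; 8.66 ≥ 0.944 ✓.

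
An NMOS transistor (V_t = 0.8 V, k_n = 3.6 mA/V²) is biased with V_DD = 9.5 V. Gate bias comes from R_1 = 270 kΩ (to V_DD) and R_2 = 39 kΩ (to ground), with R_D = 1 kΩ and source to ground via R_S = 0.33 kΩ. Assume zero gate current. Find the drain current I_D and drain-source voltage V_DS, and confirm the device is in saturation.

V_G = V_DD·R_2/(R_1+R_2) = 9.5×39/309 = 1.2 V.
Assume saturation: I_D = (k_n/2)(V_GS − V_t)² with V_GS = V_G − I_D·R_S = 1.2 − 0.33·I_D.
Substituting gives 0.196·I_D² − 1.47·I_D + 0.287 = 0, with roots I_D = 0.2 or 7.32 mA.
The root I_D = 7.32 mA gives V_GS = -1.22 V ≤ V_t, so take I_D = 0.2 mA.
Then V_GS = 1.13 V and V_DS = V_DD − I_D(R_D+R_S) = 9.5 − 0.2×1.33 = 9.23 V.
Saturation requires V_DS ≥ V_GS − V_t = 0.333 V; 9.23 ≥ 0.333 ✓.

I_D ≈ 0.2 mA, V_DS ≈ 9.2 V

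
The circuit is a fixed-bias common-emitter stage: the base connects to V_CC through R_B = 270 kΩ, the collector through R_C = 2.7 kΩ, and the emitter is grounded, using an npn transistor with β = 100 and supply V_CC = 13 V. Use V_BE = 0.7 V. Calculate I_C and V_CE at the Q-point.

Base loop: V_CC = I_B·R_B + V_BE, so I_B = (13 − 0.7)/270 kΩ = 0.0456 mA.
In the active region I_C = β·I_B = 100 × 0.0456 = 4.56 mA.
Collector loop: V_CE = V_CC − I_C·R_C = 13 − 4.56×2.7 = 0.7 V.
Since V_CE = 0.7 V > V_CE(sat) ≈ 0.2 V, the transistor is in the active region as assumed.

I_C ≈ 4.6 mA, V_CE ≈ 0.7 V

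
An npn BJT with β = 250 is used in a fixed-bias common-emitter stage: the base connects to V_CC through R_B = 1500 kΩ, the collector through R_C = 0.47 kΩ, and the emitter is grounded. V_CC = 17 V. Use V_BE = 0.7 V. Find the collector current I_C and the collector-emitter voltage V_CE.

Base loop: V_CC = I_B·R_B + V_BE, so I_B = (17 − 0.7)/1500 kΩ = 0.0109 mA.
In the active region I_C = β·I_B = 250 × 0.0109 = 2.72 mA.
Collector loop: V_CE = V_CC − I_C·R_C = 17 − 2.72×0.47 = 15.7 V.
Since V_CE = 15.7 V > V_CE(sat) ≈ 0.2 V, the transistor is in the active region as assumed.

I_C ≈ 2.7 mA, V_CE ≈ 16 V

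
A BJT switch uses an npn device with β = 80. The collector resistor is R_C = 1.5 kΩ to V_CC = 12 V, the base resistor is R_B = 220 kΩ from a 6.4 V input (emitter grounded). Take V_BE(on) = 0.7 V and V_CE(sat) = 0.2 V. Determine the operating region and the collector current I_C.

active; I_C ≈ 2.1 mA

Assume active. Base-emitter loop: I_B = (V_BB − V_BE)/R_B = (6.4 − 0.7)/220 = 0.0259 mA.
I_C = β·I_B = 80×0.0259 = 2.07 mA.
V_CE = V_CC − I_C·R_C = 12 − 2.07×1.5 = 8.89 V > V_CE(sat), so the active-region assumption holds.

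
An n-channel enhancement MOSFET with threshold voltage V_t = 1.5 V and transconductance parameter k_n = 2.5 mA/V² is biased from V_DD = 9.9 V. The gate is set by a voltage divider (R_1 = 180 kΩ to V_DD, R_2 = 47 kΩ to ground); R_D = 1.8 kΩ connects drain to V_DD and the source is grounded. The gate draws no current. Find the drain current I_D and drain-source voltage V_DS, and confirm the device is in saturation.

I_D ≈ 0.38 mA, V_DS ≈ 9.2 V

V_G = V_DD·R_2/(R_1+R_2) = 9.9×47/227 = 2.05 V. With the source grounded, V_GS = V_G = 2.05 V.
Assume saturation: I_D = (k_n/2)(V_GS − V_t)² = (2.5/2)×(2.05 − 1.5)² = 1.25×0.55² = 0.378 mA.
V_DS = V_DD − I_D·R_D = 9.9 − 0.378×1.8 = 9.22 V.
Saturation requires V_DS ≥ V_GS − V_t = 0.55 V; 9.22 ≥ 0.55 ✓.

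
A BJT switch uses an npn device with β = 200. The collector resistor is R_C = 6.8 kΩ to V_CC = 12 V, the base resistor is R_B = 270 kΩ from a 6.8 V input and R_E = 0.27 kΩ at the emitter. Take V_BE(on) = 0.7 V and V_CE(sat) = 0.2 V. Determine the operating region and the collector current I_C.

Assume active: I_B = (6.8 − 0.7)/(270 + 201×0.27) = 0.0188 mA, I_C = β·I_B = 3.76 mA.
Then V_CE = 12 − 3.76×6.8 − 3.78×0.27 = -14.6 V < 0.2 V — the active assumption fails.
Re-solve with V_CE = 0.2 V. KCL at the emitter: V_E/R_E = (V_BB−0.7−V_E)/R_B + (V_CC−0.2−V_E)/R_C, giving V_E = 0.456 V.
I_C = (V_CC − 0.2 − V_E)/R_C = (11.8 − 0.456)/6.8 = 1.67 mA.
Check: I_B = (6.1 − 0.456)/270 = 0.0209 mA, and β·I_B = 4.18 mA > I_C, confirming saturation.

saturation; I_C ≈ 1.7 mA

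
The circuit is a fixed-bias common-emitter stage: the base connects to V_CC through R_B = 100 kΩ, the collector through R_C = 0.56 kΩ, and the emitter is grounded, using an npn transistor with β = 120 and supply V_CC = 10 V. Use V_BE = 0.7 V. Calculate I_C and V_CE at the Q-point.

Base loop: V_CC = I_B·R_B + V_BE, so I_B = (10 − 0.7)/100 kΩ = 0.093 mA.
In the active region I_C = β·I_B = 120 × 0.093 = 11.2 mA.
Collector loop: V_CE = V_CC − I_C·R_C = 10 − 11.2×0.56 = 3.75 V.
Since V_CE = 3.75 V > V_CE(sat) ≈ 0.2 V, the transistor is in the active region as assumed.

I_C ≈ 11 mA, V_CE ≈ 3.8 V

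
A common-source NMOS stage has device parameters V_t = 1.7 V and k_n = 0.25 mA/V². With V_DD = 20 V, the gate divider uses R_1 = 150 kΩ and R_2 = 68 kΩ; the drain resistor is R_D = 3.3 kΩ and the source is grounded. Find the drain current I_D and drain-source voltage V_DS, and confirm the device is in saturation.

V_G = V_DD·R_2/(R_1+R_2) = 20×68/218 = 6.24 V. With the source grounded, V_GS = V_G = 6.24 V.
Assume saturation: I_D = (k_n/2)(V_GS − V_t)² = (0.25/2)×(6.24 − 1.7)² = 0.125×4.54² = 2.57 mA.
V_DS = V_DD − I_D·R_D = 20 − 2.57×3.3 = 11.5 V.
Saturation requires V_DS ≥ V_GS − V_t = 4.54 V; 11.5 ≥ 4.54 ✓.

I_D ≈ 2.6 mA, V_DS ≈ 12 V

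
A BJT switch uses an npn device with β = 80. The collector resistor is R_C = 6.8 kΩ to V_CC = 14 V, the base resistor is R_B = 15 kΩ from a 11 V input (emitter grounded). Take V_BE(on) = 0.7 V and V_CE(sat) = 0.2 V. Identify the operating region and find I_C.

Assume active: I_B = (11 − 0.7)/15 = 0.687 mA, giving I_C = β·I_B = 54.9 mA.
But then V_CE = 14 − 54.9×6.8 = -360 V < V_CE(sat) = 0.2 V — impossible in the active region.
So the transistor is saturated. With V_CE = 0.2 V, I_C = (V_CC − 0.2)/R_C = 13.8/6.8 = 2.03 mA.
Check: β·I_B = 54.9 mA > I_C = 2.03 mA, confirming saturation.

saturation; I_C ≈ 2 mA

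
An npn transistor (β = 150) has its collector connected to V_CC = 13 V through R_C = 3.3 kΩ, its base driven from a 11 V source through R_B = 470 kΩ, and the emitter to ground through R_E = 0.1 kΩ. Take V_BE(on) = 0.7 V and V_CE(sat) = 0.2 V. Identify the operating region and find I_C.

active; I_C ≈ 3.2 mA

Assume active. Base-emitter loop: I_B = (V_BB − V_BE)/(R_B + (β+1)R_E) = (11 − 0.7)/(470 + 151×0.1) = 0.0212 mA.
I_C = β·I_B = 150×0.0212 = 3.18 mA.
V_CE = V_CC − I_C·R_C − I_E·R_E = 13 − 3.18×3.3 − 3.21×0.1 = 2.17 V > V_CE(sat), so the active-region assumption holds.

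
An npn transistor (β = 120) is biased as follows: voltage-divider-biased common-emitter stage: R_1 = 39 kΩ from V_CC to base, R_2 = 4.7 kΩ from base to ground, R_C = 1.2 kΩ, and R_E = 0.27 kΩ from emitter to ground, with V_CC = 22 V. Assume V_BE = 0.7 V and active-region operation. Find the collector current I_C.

I_C ≈ 5.4 mA

Thevenize the base divider: V_Th = V_CC·R_2/(R_1+R_2) = 22×4.7/43.7 = 2.37 V, R_Th = R_1‖R_2 = 4.19 kΩ.
Base-emitter loop: V_Th = I_B·R_Th + V_BE + (β+1)I_B·R_E, so I_B = (2.37 − 0.7) / (4.19 + 121×0.27) = 0.0452 mA.
I_C = β·I_B = 120×0.0452 = 5.42 mA, and I_E = (β+1)I_B = 5.47 mA.
V_CE = V_CC − I_C·R_C − I_E·R_E = 22 − 5.42×1.2 − 5.47×0.27 = 14 V.
V_CE = 14 V > 0.2 V confirms active-region operation.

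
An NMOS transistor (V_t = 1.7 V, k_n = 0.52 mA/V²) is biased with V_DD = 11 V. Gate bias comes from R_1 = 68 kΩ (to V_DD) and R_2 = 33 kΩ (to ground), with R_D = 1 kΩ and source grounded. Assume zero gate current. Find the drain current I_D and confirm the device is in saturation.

V_G = V_DD·R_2/(R_1+R_2) = 11×33/101 = 3.59 V. With the source grounded, V_GS = V_G = 3.59 V.
Assume saturation: I_D = (k_n/2)(V_GS − V_t)² = (0.52/2)×(3.59 − 1.7)² = 0.26×1.89² = 0.933 mA.
V_DS = V_DD − I_D·R_D = 11 − 0.933×1 = 10.1 V.
Saturation requires V_DS ≥ V_GS − V_t = 1.89 V; 10.1 ≥ 1.89 ✓.

I_D ≈ 0.93 mA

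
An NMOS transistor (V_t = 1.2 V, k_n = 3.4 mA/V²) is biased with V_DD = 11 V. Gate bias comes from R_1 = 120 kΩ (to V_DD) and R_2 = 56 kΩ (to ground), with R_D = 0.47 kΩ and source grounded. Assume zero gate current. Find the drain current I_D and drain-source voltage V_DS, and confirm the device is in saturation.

I_D ≈ 9 mA, V_DS ≈ 6.8 V

V_G = V_DD·R_2/(R_1+R_2) = 11×56/176 = 3.5 V. With the source grounded, V_GS = V_G = 3.5 V.
Assume saturation: I_D = (k_n/2)(V_GS − V_t)² = (3.4/2)×(3.5 − 1.2)² = 1.7×2.3² = 8.99 mA.
V_DS = V_DD − I_D·R_D = 11 − 8.99×0.47 = 6.77 V.
Saturation requires V_DS ≥ V_GS − V_t = 2.3 V; 6.77 ≥ 2.3 ✓.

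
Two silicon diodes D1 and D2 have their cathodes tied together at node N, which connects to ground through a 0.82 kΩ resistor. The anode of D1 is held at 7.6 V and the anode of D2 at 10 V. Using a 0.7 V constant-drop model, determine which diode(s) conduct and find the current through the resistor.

Assume both conduct. Then node N would need to be at both 7.6−0.7 = 6.9 V and 10−0.7 = 9.3 V, which is impossible.
Assume only D2 conducts: V_N = 10 − 0.7 = 9.3 V, so I_R = 9.3/0.82 = 11.3 mA.
Check D1: its anode-to-cathode voltage is 7.6 − 9.3 = -1.7 V < 0.7 V, so it is off. The assumption is consistent.

Only D2 conducts; I_R ≈ 11 mA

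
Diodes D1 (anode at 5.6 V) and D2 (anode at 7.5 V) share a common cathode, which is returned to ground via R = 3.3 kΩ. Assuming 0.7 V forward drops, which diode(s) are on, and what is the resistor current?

Assume both conduct. Then node N would need to be at both 5.6−0.7 = 4.9 V and 7.5−0.7 = 6.8 V, which is impossible.
Assume only D2 conducts: V_N = 7.5 − 0.7 = 6.8 V, so I_R = 6.8/3.3 = 2.06 mA.
Check D1: its anode-to-cathode voltage is 5.6 − 6.8 = -1.2 V < 0.7 V, so it is off. The assumption is consistent.

Only D2 conducts; I_R ≈ 2.1 mA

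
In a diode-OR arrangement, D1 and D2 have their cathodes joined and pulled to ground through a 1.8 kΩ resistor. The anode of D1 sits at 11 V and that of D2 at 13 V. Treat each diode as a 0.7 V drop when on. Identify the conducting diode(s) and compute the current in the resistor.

Only D2 conducts; I_R ≈ 6.8 mA

Assume both conduct. Then node N would need to be at both 11−0.7 = 10.3 V and 13−0.7 = 12.3 V, which is impossible.
Assume only D2 conducts: V_N = 13 − 0.7 = 12.3 V, so I_R = 12.3/1.8 = 6.83 mA.
Check D1: its anode-to-cathode voltage is 11 − 12.3 = -1.3 V < 0.7 V, so it is off. The assumption is consistent.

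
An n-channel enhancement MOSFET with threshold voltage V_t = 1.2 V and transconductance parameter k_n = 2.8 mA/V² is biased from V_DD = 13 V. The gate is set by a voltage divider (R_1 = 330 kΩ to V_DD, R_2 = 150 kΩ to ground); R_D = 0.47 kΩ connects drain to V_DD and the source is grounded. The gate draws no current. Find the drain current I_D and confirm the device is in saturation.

V_G = V_DD·R_2/(R_1+R_2) = 13×150/480 = 4.06 V. With the source grounded, V_GS = V_G = 4.06 V.
Assume saturation: I_D = (k_n/2)(V_GS − V_t)² = (2.8/2)×(4.06 − 1.2)² = 1.4×2.86² = 11.5 mA.
V_DS = V_DD − I_D·R_D = 13 − 11.5×0.47 = 7.61 V.
Saturation requires V_DS ≥ V_GS − V_t = 2.86 V; 7.61 ≥ 2.86 ✓.

I_D ≈ 11 mA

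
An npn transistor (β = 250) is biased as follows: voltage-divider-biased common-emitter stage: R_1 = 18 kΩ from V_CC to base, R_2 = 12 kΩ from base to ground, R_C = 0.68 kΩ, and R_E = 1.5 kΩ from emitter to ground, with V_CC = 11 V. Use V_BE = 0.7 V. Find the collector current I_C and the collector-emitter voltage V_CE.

I_C ≈ 2.4 mA, V_CE ≈ 5.7 V

Thevenize the base divider: V_Th = V_CC·R_2/(R_1+R_2) = 11×12/30 = 4.4 V, R_Th = R_1‖R_2 = 7.2 kΩ.
Base-emitter loop: V_Th = I_B·R_Th + V_BE + (β+1)I_B·R_E, so I_B = (4.4 − 0.7) / (7.2 + 251×1.5) = 0.00964 mA.
I_C = β·I_B = 250×0.00964 = 2.41 mA, and I_E = (β+1)I_B = 2.42 mA.
V_CE = V_CC − I_C·R_C − I_E·R_E = 11 − 2.41×0.68 − 2.42×1.5 = 5.73 V.
V_CE = 5.73 V > 0.2 V confirms active-region operation.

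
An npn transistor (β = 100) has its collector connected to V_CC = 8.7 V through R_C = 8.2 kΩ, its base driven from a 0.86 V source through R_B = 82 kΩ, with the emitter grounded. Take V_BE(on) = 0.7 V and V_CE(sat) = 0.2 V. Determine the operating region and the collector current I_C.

active; I_C ≈ 0.2 mA

Assume active. Base-emitter loop: I_B = (V_BB − V_BE)/R_B = (0.86 − 0.7)/82 = 0.00195 mA.
I_C = β·I_B = 100×0.00195 = 0.195 mA.
V_CE = V_CC − I_C·R_C = 8.7 − 0.195×8.2 = 7.1 V > V_CE(sat), so the active-region assumption holds.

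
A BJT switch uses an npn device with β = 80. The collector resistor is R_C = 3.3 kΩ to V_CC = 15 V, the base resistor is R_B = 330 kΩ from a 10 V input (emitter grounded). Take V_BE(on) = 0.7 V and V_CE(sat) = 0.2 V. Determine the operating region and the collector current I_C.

Assume active. Base-emitter loop: I_B = (V_BB − V_BE)/R_B = (10 − 0.7)/330 = 0.0282 mA.
I_C = β·I_B = 80×0.0282 = 2.25 mA.
V_CE = V_CC − I_C·R_C = 15 − 2.25×3.3 = 7.56 V > V_CE(sat), so the active-region assumption holds.

active; I_C ≈ 2.3 mA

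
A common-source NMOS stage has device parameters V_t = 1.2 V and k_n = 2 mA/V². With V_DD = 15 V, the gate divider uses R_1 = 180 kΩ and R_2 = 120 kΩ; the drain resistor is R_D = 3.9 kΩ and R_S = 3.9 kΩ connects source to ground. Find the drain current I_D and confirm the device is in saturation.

V_G = V_DD·R_2/(R_1+R_2) = 15×120/300 = 6 V.
Assume saturation: I_D = (k_n/2)(V_GS − V_t)² with V_GS = V_G − I_D·R_S = 6 − 3.9·I_D.
Substituting gives 15.2·I_D² − 38.4·I_D + 23 = 0, with roots I_D = 0.977 or 1.55 mA.
The root I_D = 1.55 mA gives V_GS = -0.045 V ≤ V_t, so take I_D = 0.977 mA.
Then V_GS = 2.19 V and V_DS = V_DD − I_D(R_D+R_S) = 15 − 0.977×7.8 = 7.38 V.
Saturation requires V_DS ≥ V_GS − V_t = 0.989 V; 7.38 ≥ 0.989 ✓.

I_D ≈ 0.98 mA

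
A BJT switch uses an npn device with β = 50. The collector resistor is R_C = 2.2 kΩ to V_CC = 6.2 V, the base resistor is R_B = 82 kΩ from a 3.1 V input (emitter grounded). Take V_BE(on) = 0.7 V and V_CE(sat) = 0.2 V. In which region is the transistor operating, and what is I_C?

Assume active. Base-emitter loop: I_B = (V_BB − V_BE)/R_B = (3.1 − 0.7)/82 = 0.0293 mA.
I_C = β·I_B = 50×0.0293 = 1.46 mA.
V_CE = V_CC − I_C·R_C = 6.2 − 1.46×2.2 = 2.98 V > V_CE(sat), so the active-region assumption holds.

active; I_C ≈ 1.5 mA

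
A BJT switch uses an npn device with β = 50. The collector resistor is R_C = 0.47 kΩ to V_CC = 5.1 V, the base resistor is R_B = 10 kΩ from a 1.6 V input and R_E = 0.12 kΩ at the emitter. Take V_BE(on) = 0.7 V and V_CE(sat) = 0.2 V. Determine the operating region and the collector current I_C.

active; I_C ≈ 2.8 mA

Assume active. Base-emitter loop: I_B = (V_BB − V_BE)/(R_B + (β+1)R_E) = (1.6 − 0.7)/(10 + 51×0.12) = 0.0558 mA.
I_C = β·I_B = 50×0.0558 = 2.79 mA.
V_CE = V_CC − I_C·R_C − I_E·R_E = 5.1 − 2.79×0.47 − 2.85×0.12 = 3.45 V > V_CE(sat), so the active-region assumption holds.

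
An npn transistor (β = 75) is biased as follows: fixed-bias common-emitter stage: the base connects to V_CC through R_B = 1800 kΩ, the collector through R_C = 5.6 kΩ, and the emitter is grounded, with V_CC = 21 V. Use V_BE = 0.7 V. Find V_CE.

V_CE ≈ 16 V

Base loop: V_CC = I_B·R_B + V_BE, so I_B = (21 − 0.7)/1800 kΩ = 0.0113 mA.
In the active region I_C = β·I_B = 75 × 0.0113 = 0.846 mA.
Collector loop: V_CE = V_CC − I_C·R_C = 21 − 0.846×5.6 = 16.3 V.
Since V_CE = 16.3 V > V_CE(sat) ≈ 0.2 V, the transistor is in the active region as assumed.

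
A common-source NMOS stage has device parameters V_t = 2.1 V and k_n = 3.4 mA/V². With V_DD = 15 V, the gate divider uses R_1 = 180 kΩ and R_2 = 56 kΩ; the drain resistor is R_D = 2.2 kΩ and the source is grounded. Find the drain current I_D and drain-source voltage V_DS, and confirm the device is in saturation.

I_D ≈ 3.6 mA, V_DS ≈ 7 V

V_G = V_DD·R_2/(R_1+R_2) = 15×56/236 = 3.56 V. With the source grounded, V_GS = V_G = 3.56 V.
Assume saturation: I_D = (k_n/2)(V_GS − V_t)² = (3.4/2)×(3.56 − 2.1)² = 1.7×1.46² = 3.62 mA.
V_DS = V_DD − I_D·R_D = 15 − 3.62×2.2 = 7.04 V.
Saturation requires V_DS ≥ V_GS − V_t = 1.46 V; 7.04 ≥ 1.46 ✓.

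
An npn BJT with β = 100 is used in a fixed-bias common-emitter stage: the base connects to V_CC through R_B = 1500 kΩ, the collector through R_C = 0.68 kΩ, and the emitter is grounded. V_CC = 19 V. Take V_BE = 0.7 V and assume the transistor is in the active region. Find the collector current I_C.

Base loop: V_CC = I_B·R_B + V_BE, so I_B = (19 − 0.7)/1500 kΩ = 0.0122 mA.
In the active region I_C = β·I_B = 100 × 0.0122 = 1.22 mA.
Collector loop: V_CE = V_CC − I_C·R_C = 19 − 1.22×0.68 = 18.2 V.
Since V_CE = 18.2 V > V_CE(sat) ≈ 0.2 V, the transistor is in the active region as assumed.

I_C ≈ 1.2 mA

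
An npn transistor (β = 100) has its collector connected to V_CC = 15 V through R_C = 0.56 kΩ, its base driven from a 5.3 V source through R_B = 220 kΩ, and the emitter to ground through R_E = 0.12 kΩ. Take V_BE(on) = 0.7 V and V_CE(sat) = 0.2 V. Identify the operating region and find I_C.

Assume active. Base-emitter loop: I_B = (V_BB − V_BE)/(R_B + (β+1)R_E) = (5.3 − 0.7)/(220 + 101×0.12) = 0.0198 mA.
I_C = β·I_B = 100×0.0198 = 1.98 mA.
V_CE = V_CC − I_C·R_C − I_E·R_E = 15 − 1.98×0.56 − 2×0.12 = 13.7 V > V_CE(sat), so the active-region assumption holds.

active; I_C ≈ 2 mA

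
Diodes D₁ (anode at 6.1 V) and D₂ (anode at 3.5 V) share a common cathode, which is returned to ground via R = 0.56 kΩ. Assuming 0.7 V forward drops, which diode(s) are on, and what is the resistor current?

Assume both conduct. Then node N would need to be at both 6.1−0.7 = 5.4 V and 3.5−0.7 = 2.8 V, which is impossible.
Assume only D₁ conducts: V_N = 6.1 − 0.7 = 5.4 V, so I_R = 5.4/0.56 = 9.64 mA.
Check D₂: its anode-to-cathode voltage is 3.5 − 5.4 = -1.9 V < 0.7 V, so it is off. The assumption is consistent.

Only D₁ conducts; I_R ≈ 9.6 mA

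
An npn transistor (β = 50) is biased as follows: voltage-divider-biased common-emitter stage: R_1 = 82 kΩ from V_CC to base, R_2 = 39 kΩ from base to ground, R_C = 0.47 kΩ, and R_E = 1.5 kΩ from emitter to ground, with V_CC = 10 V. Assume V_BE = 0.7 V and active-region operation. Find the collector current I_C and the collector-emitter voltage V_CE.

Thevenize the base divider: V_Th = V_CC·R_2/(R_1+R_2) = 10×39/121 = 3.22 V, R_Th = R_1‖R_2 = 26.4 kΩ.
Base-emitter loop: V_Th = I_B·R_Th + V_BE + (β+1)I_B·R_E, so I_B = (3.22 − 0.7) / (26.4 + 51×1.5) = 0.0245 mA.
I_C = β·I_B = 50×0.0245 = 1.23 mA, and I_E = (β+1)I_B = 1.25 mA.
V_CE = V_CC − I_C·R_C − I_E·R_E = 10 − 1.23×0.47 − 1.25×1.5 = 7.55 V.
V_CE = 7.55 V > 0.2 V confirms active-region operation.

I_C ≈ 1.2 mA, V_CE ≈ 7.5 V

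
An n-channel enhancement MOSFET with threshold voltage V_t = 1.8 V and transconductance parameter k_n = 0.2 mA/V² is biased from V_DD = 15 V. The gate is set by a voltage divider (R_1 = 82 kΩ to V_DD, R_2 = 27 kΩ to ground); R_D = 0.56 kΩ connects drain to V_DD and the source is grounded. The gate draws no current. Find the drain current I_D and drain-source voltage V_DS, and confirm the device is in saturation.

I_D ≈ 0.37 mA, V_DS ≈ 15 V

V_G = V_DD·R_2/(R_1+R_2) = 15×27/109 = 3.72 V. With the source grounded, V_GS = V_G = 3.72 V.
Assume saturation: I_D = (k_n/2)(V_GS − V_t)² = (0.2/2)×(3.72 − 1.8)² = 0.1×1.92² = 0.367 mA.
V_DS = V_DD − I_D·R_D = 15 − 0.367×0.56 = 14.8 V.
Saturation requires V_DS ≥ V_GS − V_t = 1.92 V; 14.8 ≥ 1.92 ✓.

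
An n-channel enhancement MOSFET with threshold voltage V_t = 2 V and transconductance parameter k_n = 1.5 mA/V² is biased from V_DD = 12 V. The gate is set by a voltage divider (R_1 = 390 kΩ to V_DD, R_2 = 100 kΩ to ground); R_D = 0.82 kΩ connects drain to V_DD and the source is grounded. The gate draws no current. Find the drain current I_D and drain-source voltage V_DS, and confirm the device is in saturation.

I_D ≈ 0.15 mA, V_DS ≈ 12 V

V_G = V_DD·R_2/(R_1+R_2) = 12×100/490 = 2.45 V. With the source grounded, V_GS = V_G = 2.45 V.
Assume saturation: I_D = (k_n/2)(V_GS − V_t)² = (1.5/2)×(2.45 − 2)² = 0.75×0.449² = 0.151 mA.
V_DS = V_DD − I_D·R_D = 12 − 0.151×0.82 = 11.9 V.
Saturation requires V_DS ≥ V_GS − V_t = 0.449 V; 11.9 ≥ 0.449 ✓.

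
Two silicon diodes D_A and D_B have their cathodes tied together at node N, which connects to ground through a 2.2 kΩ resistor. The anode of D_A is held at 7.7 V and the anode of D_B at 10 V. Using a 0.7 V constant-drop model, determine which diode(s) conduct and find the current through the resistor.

Only D_B conducts; I_R ≈ 4.2 mA

Assume both conduct. Then node N would need to be at both 7.7−0.7 = 7 V and 10−0.7 = 9.3 V, which is impossible.
Assume only D_B conducts: V_N = 10 − 0.7 = 9.3 V, so I_R = 9.3/2.2 = 4.23 mA.
Check D_A: its anode-to-cathode voltage is 7.7 − 9.3 = -1.6 V < 0.7 V, so it is off. The assumption is consistent.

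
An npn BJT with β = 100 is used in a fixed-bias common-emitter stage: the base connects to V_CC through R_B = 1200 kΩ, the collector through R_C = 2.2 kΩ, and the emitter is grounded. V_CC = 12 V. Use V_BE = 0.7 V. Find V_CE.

V_CE ≈ 9.9 V

Base loop: V_CC = I_B·R_B + V_BE, so I_B = (12 − 0.7)/1200 kΩ = 0.00942 mA.
In the active region I_C = β·I_B = 100 × 0.00942 = 0.942 mA.
Collector loop: V_CE = V_CC − I_C·R_C = 12 − 0.942×2.2 = 9.93 V.
Since V_CE = 9.93 V > V_CE(sat) ≈ 0.2 V, the transistor is in the active region as assumed.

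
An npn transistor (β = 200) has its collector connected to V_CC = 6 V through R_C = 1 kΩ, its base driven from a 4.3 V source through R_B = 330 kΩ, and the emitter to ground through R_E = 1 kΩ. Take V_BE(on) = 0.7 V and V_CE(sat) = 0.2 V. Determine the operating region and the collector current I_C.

active; I_C ≈ 1.4 mA

Assume active. Base-emitter loop: I_B = (V_BB − V_BE)/(R_B + (β+1)R_E) = (4.3 − 0.7)/(330 + 201×1) = 0.00678 mA.
I_C = β·I_B = 200×0.00678 = 1.36 mA.
V_CE = V_CC − I_C·R_C − I_E·R_E = 6 − 1.36×1 − 1.36×1 = 3.28 V > V_CE(sat), so the active-region assumption holds.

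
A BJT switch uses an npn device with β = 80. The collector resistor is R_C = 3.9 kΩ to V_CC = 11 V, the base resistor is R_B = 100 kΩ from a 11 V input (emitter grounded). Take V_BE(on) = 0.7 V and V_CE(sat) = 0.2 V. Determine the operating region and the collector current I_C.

Assume active: I_B = (11 − 0.7)/100 = 0.103 mA, giving I_C = β·I_B = 8.24 mA.
But then V_CE = 11 − 8.24×3.9 = -21.1 V < V_CE(sat) = 0.2 V — impossible in the active region.
So the transistor is saturated. With V_CE = 0.2 V, I_C = (V_CC − 0.2)/R_C = 10.8/3.9 = 2.77 mA.
Check: β·I_B = 8.24 mA > I_C = 2.77 mA, confirming saturation.

saturation; I_C ≈ 2.8 mA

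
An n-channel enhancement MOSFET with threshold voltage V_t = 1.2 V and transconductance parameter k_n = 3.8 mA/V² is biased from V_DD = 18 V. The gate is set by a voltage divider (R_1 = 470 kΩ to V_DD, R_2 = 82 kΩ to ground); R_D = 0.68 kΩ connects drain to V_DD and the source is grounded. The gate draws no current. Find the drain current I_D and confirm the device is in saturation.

V_G = V_DD·R_2/(R_1+R_2) = 18×82/552 = 2.67 V. With the source grounded, V_GS = V_G = 2.67 V.
Assume saturation: I_D = (k_n/2)(V_GS − V_t)² = (3.8/2)×(2.67 − 1.2)² = 1.9×1.47² = 4.13 mA.
V_DS = V_DD − I_D·R_D = 18 − 4.13×0.68 = 15.2 V.
Saturation requires V_DS ≥ V_GS − V_t = 1.47 V; 15.2 ≥ 1.47 ✓.

I_D ≈ 4.1 mA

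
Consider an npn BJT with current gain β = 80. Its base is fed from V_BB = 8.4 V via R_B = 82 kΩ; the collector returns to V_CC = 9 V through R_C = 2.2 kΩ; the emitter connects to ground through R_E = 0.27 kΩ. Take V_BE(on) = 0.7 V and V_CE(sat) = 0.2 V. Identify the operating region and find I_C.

saturation; I_C ≈ 3.6 mA

Assume active: I_B = (8.4 − 0.7)/(82 + 81×0.27) = 0.0741 mA, I_C = β·I_B = 5.93 mA.
Then V_CE = 9 − 5.93×2.2 − 6×0.27 = -5.67 V < 0.2 V — the active assumption fails.
Re-solve with V_CE = 0.2 V. KCL at the emitter: V_E/R_E = (V_BB−0.7−V_E)/R_B + (V_CC−0.2−V_E)/R_C, giving V_E = 0.982 V.
I_C = (V_CC − 0.2 − V_E)/R_C = (8.8 − 0.982)/2.2 = 3.55 mA.
Check: I_B = (7.7 − 0.982)/82 = 0.0819 mA, and β·I_B = 6.55 mA > I_C, confirming saturation.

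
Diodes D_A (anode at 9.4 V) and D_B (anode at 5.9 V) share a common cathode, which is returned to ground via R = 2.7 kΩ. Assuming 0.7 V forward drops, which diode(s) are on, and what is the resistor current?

Assume both conduct. Then node N would need to be at both 9.4−0.7 = 8.7 V and 5.9−0.7 = 5.2 V, which is impossible.
Assume only D_A conducts: V_N = 9.4 − 0.7 = 8.7 V, so I_R = 8.7/2.7 = 3.22 mA.
Check D_B: its anode-to-cathode voltage is 5.9 − 8.7 = -2.8 V < 0.7 V, so it is off. The assumption is consistent.

Only D_A conducts; I_R ≈ 3.2 mA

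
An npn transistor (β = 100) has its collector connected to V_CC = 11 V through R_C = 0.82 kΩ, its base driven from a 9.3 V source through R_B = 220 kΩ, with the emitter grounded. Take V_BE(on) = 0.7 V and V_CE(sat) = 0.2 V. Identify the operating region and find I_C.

active; I_C ≈ 3.9 mA

Assume active. Base-emitter loop: I_B = (V_BB − V_BE)/R_B = (9.3 − 0.7)/220 = 0.0391 mA.
I_C = β·I_B = 100×0.0391 = 3.91 mA.
V_CE = V_CC − I_C·R_C = 11 − 3.91×0.82 = 7.79 V > V_CE(sat), so the active-region assumption holds.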